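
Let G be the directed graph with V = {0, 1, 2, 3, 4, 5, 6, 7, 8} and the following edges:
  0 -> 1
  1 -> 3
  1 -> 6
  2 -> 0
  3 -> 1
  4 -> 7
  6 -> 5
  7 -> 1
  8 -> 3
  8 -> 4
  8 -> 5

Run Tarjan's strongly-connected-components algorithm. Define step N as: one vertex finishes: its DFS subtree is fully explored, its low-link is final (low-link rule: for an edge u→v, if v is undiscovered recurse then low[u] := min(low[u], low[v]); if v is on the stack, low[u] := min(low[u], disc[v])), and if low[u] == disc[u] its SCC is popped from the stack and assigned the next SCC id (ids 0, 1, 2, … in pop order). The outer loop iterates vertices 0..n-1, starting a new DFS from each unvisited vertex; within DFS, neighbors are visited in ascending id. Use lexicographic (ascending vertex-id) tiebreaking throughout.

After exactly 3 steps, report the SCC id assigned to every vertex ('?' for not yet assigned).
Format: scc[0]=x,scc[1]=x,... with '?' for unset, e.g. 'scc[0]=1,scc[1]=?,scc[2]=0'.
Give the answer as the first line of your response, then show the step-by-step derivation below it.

scc[0]=?,scc[1]=?,scc[2]=?,scc[3]=?,scc[4]=?,scc[5]=0,scc[6]=1,scc[7]=?,scc[8]=?

step 1: low=(low[0]=0,low[1]=1,low[2]=?,low[3]=1,low[4]=?,low[5]=?,low[6]=?,low[7]=?,low[8]=?); scc=(scc[0]=?,scc[1]=?,scc[2]=?,scc[3]=?,scc[4]=?,scc[5]=?,scc[6]=?,scc[7]=?,scc[8]=?)
step 2: low=(low[0]=0,low[1]=1,low[2]=?,low[3]=1,low[4]=?,low[5]=4,low[6]=3,low[7]=?,low[8]=?); scc=(scc[0]=?,scc[1]=?,scc[2]=?,scc[3]=?,scc[4]=?,scc[5]=0,scc[6]=?,scc[7]=?,scc[8]=?)
step 3: low=(low[0]=0,low[1]=1,low[2]=?,low[3]=1,low[4]=?,low[5]=4,low[6]=3,low[7]=?,low[8]=?); scc=(scc[0]=?,scc[1]=?,scc[2]=?,scc[3]=?,scc[4]=?,scc[5]=0,scc[6]=1,scc[7]=?,scc[8]=?)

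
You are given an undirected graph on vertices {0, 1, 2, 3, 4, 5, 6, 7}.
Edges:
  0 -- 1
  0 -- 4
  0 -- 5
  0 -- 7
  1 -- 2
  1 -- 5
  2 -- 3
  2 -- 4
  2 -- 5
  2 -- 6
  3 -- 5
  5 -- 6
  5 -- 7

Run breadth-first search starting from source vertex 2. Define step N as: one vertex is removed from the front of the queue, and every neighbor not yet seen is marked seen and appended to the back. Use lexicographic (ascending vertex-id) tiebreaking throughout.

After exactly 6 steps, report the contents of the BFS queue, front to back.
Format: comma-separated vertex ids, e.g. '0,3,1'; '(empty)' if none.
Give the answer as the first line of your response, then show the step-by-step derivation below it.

0,7

step 1: dequeue 2; queue=[1,3,4,5,6]; order=2
step 2: dequeue 1; queue=[3,4,5,6,0]; order=2,1
step 3: dequeue 3; queue=[4,5,6,0]; order=2,1,3
step 4: dequeue 4; queue=[5,6,0]; order=2,1,3,4
step 5: dequeue 5; queue=[6,0,7]; order=2,1,3,4,5
step 6: dequeue 6; queue=[0,7]; order=2,1,3,4,5,6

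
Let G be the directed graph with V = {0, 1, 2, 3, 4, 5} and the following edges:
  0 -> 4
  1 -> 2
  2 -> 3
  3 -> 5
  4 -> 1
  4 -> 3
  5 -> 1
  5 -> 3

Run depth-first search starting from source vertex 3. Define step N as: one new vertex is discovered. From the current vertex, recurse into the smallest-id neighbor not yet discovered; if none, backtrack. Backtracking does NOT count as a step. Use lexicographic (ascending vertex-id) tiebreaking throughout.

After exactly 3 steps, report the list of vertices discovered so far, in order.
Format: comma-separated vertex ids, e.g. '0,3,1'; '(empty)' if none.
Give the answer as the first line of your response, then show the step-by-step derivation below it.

3,5,1

step 1: discover 3; path=3; order=3
step 2: discover 5; path=3>5; order=3,5
step 3: discover 1; path=3>5>1; order=3,5,1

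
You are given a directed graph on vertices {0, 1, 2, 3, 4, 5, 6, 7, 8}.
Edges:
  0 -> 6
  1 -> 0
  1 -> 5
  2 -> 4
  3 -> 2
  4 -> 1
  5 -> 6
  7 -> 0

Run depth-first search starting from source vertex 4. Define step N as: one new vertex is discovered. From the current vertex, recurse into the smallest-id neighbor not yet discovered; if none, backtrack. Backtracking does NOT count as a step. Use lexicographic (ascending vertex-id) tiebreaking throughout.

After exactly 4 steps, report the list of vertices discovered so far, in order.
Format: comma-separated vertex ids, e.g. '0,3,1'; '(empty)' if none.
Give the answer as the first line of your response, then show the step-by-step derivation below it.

4,1,0,6

step 1: discover 4; path=4; order=4
step 2: discover 1; path=4>1; order=4,1
step 3: discover 0; path=4>1>0; order=4,1,0
step 4: discover 6; path=4>1>0>6; order=4,1,0,6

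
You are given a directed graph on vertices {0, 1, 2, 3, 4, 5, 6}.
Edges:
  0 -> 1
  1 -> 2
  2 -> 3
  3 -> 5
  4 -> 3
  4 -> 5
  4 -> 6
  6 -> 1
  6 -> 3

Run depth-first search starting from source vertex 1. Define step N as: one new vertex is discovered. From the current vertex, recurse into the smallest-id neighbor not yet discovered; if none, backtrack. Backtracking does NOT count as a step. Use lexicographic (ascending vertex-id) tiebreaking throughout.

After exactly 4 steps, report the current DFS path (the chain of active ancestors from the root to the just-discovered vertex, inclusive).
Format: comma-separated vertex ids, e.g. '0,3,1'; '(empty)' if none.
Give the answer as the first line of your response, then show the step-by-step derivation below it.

1,2,3,5

step 1: discover 1; path=1; order=1
step 2: discover 2; path=1>2; order=1,2
step 3: discover 3; path=1>2>3; order=1,2,3
step 4: discover 5; path=1>2>3>5; order=1,2,3,5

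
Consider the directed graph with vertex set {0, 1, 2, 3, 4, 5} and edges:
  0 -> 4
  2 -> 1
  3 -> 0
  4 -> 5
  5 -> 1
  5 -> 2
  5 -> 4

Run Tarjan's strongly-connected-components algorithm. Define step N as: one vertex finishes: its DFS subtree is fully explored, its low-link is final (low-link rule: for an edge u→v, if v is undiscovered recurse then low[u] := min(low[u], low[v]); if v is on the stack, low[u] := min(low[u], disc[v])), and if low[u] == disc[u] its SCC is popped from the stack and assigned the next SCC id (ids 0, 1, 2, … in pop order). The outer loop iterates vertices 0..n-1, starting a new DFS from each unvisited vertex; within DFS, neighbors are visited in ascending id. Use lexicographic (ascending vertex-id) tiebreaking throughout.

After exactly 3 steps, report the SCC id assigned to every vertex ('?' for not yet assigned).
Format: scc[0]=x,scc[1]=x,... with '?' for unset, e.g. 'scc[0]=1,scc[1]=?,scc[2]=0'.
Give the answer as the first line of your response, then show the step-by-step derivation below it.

scc[0]=?,scc[1]=0,scc[2]=1,scc[3]=?,scc[4]=?,scc[5]=?

step 1: low=(low[0]=0,low[1]=3,low[2]=?,low[3]=?,low[4]=1,low[5]=2); scc=(scc[0]=?,scc[1]=0,scc[2]=?,scc[3]=?,scc[4]=?,scc[5]=?)
step 2: low=(low[0]=0,low[1]=3,low[2]=4,low[3]=?,low[4]=1,low[5]=2); scc=(scc[0]=?,scc[1]=0,scc[2]=1,scc[3]=?,scc[4]=?,scc[5]=?)
step 3: low=(low[0]=0,low[1]=3,low[2]=4,low[3]=?,low[4]=1,low[5]=1); scc=(scc[0]=?,scc[1]=0,scc[2]=1,scc[3]=?,scc[4]=?,scc[5]=?)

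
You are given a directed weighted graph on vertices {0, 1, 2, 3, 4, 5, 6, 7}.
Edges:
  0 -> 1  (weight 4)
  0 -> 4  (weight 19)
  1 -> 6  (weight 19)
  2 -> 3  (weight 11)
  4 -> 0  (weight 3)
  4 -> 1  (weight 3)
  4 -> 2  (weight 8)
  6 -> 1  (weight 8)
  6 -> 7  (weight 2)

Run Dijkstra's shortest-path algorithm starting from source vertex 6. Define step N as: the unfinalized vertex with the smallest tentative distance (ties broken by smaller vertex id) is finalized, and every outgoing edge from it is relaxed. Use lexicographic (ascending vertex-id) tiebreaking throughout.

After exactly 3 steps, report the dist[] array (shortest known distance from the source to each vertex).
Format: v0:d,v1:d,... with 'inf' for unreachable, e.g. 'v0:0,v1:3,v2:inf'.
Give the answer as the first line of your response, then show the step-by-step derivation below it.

v0:inf,v1:8,v2:inf,v3:inf,v4:inf,v5:inf,v6:0,v7:2

step 1: dist = v0:inf,v1:8,v2:inf,v3:inf,v4:inf,v5:inf,v6:0,v7:2
step 2: dist = v0:inf,v1:8,v2:inf,v3:inf,v4:inf,v5:inf,v6:0,v7:2
step 3: dist = v0:inf,v1:8,v2:inf,v3:inf,v4:inf,v5:inf,v6:0,v7:2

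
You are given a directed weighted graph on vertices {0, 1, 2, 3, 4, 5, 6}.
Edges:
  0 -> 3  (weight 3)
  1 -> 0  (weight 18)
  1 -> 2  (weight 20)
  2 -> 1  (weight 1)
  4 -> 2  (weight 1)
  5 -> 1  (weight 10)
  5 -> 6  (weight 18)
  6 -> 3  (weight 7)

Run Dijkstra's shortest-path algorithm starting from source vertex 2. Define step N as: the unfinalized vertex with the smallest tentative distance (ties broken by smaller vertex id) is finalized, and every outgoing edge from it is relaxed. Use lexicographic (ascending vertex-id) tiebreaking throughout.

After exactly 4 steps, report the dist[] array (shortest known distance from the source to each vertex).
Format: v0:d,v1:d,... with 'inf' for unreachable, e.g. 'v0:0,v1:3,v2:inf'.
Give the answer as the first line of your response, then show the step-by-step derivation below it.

v0:19,v1:1,v2:0,v3:22,v4:inf,v5:inf,v6:inf

step 1: dist = v0:inf,v1:1,v2:0,v3:inf,v4:inf,v5:inf,v6:inf
step 2: dist = v0:19,v1:1,v2:0,v3:inf,v4:inf,v5:inf,v6:inf
step 3: dist = v0:19,v1:1,v2:0,v3:22,v4:inf,v5:inf,v6:inf
step 4: dist = v0:19,v1:1,v2:0,v3:22,v4:inf,v5:inf,v6:inf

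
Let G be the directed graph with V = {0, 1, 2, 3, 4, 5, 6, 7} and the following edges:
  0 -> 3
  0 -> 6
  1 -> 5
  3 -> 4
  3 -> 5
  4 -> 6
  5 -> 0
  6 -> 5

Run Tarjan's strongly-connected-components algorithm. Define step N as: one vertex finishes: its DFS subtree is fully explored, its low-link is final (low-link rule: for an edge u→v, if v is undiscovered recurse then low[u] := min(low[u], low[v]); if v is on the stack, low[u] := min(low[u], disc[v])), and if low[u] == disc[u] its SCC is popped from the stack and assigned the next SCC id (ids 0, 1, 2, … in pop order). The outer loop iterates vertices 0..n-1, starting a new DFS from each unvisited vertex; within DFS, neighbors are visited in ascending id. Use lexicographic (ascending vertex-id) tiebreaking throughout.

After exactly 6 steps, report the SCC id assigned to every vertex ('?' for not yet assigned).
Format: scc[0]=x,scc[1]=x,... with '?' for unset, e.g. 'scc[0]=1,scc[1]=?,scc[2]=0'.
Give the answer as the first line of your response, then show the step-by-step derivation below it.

scc[0]=0,scc[1]=1,scc[2]=?,scc[3]=0,scc[4]=0,scc[5]=0,scc[6]=0,scc[7]=?

step 1: low=(low[0]=0,low[1]=?,low[2]=?,low[3]=1,low[4]=2,low[5]=0,low[6]=3,low[7]=?); scc=(scc[0]=?,scc[1]=?,scc[2]=?,scc[3]=?,scc[4]=?,scc[5]=?,scc[6]=?,scc[7]=?)
step 2: low=(low[0]=0,low[1]=?,low[2]=?,low[3]=1,low[4]=2,low[5]=0,low[6]=0,low[7]=?); scc=(scc[0]=?,scc[1]=?,scc[2]=?,scc[3]=?,scc[4]=?,scc[5]=?,scc[6]=?,scc[7]=?)
step 3: low=(low[0]=0,low[1]=?,low[2]=?,low[3]=1,low[4]=0,low[5]=0,low[6]=0,low[7]=?); scc=(scc[0]=?,scc[1]=?,scc[2]=?,scc[3]=?,scc[4]=?,scc[5]=?,scc[6]=?,scc[7]=?)
step 4: low=(low[0]=0,low[1]=?,low[2]=?,low[3]=0,low[4]=0,low[5]=0,low[6]=0,low[7]=?); scc=(scc[0]=?,scc[1]=?,scc[2]=?,scc[3]=?,scc[4]=?,scc[5]=?,scc[6]=?,scc[7]=?)
step 5: low=(low[0]=0,low[1]=?,low[2]=?,low[3]=0,low[4]=0,low[5]=0,low[6]=0,low[7]=?); scc=(scc[0]=0,scc[1]=?,scc[2]=?,scc[3]=0,scc[4]=0,scc[5]=0,scc[6]=0,scc[7]=?)
step 6: low=(low[0]=0,low[1]=5,low[2]=?,low[3]=0,low[4]=0,low[5]=0,low[6]=0,low[7]=?); scc=(scc[0]=0,scc[1]=1,scc[2]=?,scc[3]=0,scc[4]=0,scc[5]=0,scc[6]=0,scc[7]=?)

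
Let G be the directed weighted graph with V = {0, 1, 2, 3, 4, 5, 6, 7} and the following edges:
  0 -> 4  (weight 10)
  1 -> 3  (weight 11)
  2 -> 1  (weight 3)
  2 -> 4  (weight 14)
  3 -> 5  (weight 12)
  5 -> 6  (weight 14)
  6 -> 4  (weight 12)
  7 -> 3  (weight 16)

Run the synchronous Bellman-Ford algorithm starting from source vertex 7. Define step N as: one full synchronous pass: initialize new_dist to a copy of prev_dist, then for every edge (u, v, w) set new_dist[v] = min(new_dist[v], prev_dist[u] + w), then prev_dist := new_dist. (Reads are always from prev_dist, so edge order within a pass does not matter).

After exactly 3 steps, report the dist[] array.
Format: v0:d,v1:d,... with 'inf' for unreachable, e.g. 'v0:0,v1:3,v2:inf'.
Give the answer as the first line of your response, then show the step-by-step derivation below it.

v0:inf,v1:inf,v2:inf,v3:16,v4:inf,v5:28,v6:42,v7:0

step 1: dist = v0:inf,v1:inf,v2:inf,v3:16,v4:inf,v5:inf,v6:inf,v7:0
step 2: dist = v0:inf,v1:inf,v2:inf,v3:16,v4:inf,v5:28,v6:inf,v7:0
step 3: dist = v0:inf,v1:inf,v2:inf,v3:16,v4:inf,v5:28,v6:42,v7:0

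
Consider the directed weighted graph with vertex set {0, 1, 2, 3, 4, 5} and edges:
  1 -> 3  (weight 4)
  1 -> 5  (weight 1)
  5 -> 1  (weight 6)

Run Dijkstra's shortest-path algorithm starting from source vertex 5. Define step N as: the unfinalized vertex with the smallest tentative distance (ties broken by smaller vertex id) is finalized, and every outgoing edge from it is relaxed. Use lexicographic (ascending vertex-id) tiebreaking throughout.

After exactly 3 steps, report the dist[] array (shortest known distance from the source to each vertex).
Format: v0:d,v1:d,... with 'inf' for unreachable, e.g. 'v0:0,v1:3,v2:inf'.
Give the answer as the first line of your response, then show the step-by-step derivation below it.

v0:inf,v1:6,v2:inf,v3:10,v4:inf,v5:0

step 1: dist = v0:inf,v1:6,v2:inf,v3:inf,v4:inf,v5:0
step 2: dist = v0:inf,v1:6,v2:inf,v3:10,v4:inf,v5:0
step 3: dist = v0:inf,v1:6,v2:inf,v3:10,v4:inf,v5:0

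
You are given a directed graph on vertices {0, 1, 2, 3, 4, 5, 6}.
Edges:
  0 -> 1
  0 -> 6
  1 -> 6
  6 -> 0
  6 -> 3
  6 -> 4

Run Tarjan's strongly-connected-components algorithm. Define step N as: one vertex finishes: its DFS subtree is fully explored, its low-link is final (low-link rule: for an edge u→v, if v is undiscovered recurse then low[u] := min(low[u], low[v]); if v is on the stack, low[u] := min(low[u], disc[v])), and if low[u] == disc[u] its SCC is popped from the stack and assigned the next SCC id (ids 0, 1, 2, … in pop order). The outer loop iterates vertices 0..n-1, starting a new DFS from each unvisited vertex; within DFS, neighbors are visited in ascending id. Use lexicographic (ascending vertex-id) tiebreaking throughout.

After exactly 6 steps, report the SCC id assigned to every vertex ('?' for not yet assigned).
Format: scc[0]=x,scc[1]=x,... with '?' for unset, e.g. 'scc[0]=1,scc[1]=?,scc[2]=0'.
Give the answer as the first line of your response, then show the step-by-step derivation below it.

scc[0]=2,scc[1]=2,scc[2]=3,scc[3]=0,scc[4]=1,scc[5]=?,scc[6]=2

step 1: low=(low[0]=0,low[1]=1,low[2]=?,low[3]=3,low[4]=?,low[5]=?,low[6]=0); scc=(scc[0]=?,scc[1]=?,scc[2]=?,scc[3]=0,scc[4]=?,scc[5]=?,scc[6]=?)
step 2: low=(low[0]=0,low[1]=1,low[2]=?,low[3]=3,low[4]=4,low[5]=?,low[6]=0); scc=(scc[0]=?,scc[1]=?,scc[2]=?,scc[3]=0,scc[4]=1,scc[5]=?,scc[6]=?)
step 3: low=(low[0]=0,low[1]=1,low[2]=?,low[3]=3,low[4]=4,low[5]=?,low[6]=0); scc=(scc[0]=?,scc[1]=?,scc[2]=?,scc[3]=0,scc[4]=1,scc[5]=?,scc[6]=?)
step 4: low=(low[0]=0,low[1]=0,low[2]=?,low[3]=3,low[4]=4,low[5]=?,low[6]=0); scc=(scc[0]=?,scc[1]=?,scc[2]=?,scc[3]=0,scc[4]=1,scc[5]=?,scc[6]=?)
step 5: low=(low[0]=0,low[1]=0,low[2]=?,low[3]=3,low[4]=4,low[5]=?,low[6]=0); scc=(scc[0]=2,scc[1]=2,scc[2]=?,scc[3]=0,scc[4]=1,scc[5]=?,scc[6]=2)
step 6: low=(low[0]=0,low[1]=0,low[2]=5,low[3]=3,low[4]=4,low[5]=?,low[6]=0); scc=(scc[0]=2,scc[1]=2,scc[2]=3,scc[3]=0,scc[4]=1,scc[5]=?,scc[6]=2)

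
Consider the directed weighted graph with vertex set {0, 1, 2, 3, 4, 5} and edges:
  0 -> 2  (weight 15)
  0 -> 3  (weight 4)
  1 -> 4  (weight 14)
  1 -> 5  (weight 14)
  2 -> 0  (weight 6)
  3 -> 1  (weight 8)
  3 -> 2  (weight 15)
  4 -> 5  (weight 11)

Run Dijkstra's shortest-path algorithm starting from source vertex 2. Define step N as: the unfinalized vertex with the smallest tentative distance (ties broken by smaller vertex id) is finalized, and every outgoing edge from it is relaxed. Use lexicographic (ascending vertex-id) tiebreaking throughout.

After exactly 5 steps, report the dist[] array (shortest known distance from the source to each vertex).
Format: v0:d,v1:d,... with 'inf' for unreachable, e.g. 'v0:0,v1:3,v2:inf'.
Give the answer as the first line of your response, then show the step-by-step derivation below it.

v0:6,v1:18,v2:0,v3:10,v4:32,v5:32

step 1: dist = v0:6,v1:inf,v2:0,v3:inf,v4:inf,v5:inf
step 2: dist = v0:6,v1:inf,v2:0,v3:10,v4:inf,v5:inf
step 3: dist = v0:6,v1:18,v2:0,v3:10,v4:inf,v5:inf
step 4: dist = v0:6,v1:18,v2:0,v3:10,v4:32,v5:32
step 5: dist = v0:6,v1:18,v2:0,v3:10,v4:32,v5:32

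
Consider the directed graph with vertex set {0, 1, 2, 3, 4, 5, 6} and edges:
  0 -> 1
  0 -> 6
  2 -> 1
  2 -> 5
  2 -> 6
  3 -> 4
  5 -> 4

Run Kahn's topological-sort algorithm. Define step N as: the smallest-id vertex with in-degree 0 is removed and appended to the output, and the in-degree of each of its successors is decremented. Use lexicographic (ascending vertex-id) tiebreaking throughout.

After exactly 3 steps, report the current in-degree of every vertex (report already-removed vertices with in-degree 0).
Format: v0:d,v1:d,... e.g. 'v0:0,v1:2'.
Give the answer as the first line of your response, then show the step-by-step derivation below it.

v0:0,v1:0,v2:0,v3:0,v4:2,v5:0,v6:0

step 1: output 0; order=[0]; indeg=(0,1,0,0,2,1,1)
step 2: output 2; order=[0,2]; indeg=(0,0,0,0,2,0,0)
step 3: output 1; order=[0,2,1]; indeg=(0,0,0,0,2,0,0)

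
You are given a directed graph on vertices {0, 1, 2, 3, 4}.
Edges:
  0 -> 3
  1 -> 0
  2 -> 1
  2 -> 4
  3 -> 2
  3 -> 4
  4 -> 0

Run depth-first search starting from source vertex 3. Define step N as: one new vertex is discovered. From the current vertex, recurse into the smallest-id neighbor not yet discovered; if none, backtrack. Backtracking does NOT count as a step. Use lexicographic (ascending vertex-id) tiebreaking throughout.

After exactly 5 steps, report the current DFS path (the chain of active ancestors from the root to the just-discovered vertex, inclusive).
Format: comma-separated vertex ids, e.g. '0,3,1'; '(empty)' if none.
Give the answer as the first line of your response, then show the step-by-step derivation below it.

3,2,4

step 1: discover 3; path=3; order=3
step 2: discover 2; path=3>2; order=3,2
step 3: discover 1; path=3>2>1; order=3,2,1
step 4: discover 0; path=3>2>1>0; order=3,2,1,0
step 5: discover 4; path=3>2>4; order=3,2,1,0,4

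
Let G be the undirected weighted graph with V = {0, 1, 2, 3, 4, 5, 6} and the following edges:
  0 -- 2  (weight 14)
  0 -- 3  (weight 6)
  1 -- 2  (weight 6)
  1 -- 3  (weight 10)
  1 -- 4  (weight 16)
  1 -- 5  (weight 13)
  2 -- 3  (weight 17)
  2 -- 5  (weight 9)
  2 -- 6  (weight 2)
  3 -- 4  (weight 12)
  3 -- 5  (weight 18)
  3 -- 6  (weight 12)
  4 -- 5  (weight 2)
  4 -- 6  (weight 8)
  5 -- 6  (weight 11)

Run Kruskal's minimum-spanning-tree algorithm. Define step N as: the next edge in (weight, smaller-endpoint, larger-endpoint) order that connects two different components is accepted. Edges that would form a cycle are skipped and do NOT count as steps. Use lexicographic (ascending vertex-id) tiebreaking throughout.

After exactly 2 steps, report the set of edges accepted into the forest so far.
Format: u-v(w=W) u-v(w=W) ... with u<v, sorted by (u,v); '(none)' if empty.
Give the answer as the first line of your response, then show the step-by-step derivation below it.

2-6(w=2) 4-5(w=2)

step 1: add edge 2-6 (w=2); MST = {2-6(w=2)}
step 2: add edge 4-5 (w=2); MST = {2-6(w=2) 4-5(w=2)}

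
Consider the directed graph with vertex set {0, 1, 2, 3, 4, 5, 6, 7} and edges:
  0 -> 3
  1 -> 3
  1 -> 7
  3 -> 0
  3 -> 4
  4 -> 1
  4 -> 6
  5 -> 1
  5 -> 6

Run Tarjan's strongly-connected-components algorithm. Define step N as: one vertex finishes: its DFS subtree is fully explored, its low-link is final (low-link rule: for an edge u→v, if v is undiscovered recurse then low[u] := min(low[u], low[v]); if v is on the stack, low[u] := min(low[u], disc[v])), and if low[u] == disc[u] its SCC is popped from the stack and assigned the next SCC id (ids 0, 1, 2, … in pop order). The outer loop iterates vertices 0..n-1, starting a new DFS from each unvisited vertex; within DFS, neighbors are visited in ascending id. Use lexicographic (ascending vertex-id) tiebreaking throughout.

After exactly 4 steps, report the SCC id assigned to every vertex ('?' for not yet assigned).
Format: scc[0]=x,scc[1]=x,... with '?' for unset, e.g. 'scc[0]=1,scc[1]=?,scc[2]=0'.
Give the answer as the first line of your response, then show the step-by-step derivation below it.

scc[0]=?,scc[1]=?,scc[2]=?,scc[3]=?,scc[4]=?,scc[5]=?,scc[6]=1,scc[7]=0

step 1: low=(low[0]=0,low[1]=1,low[2]=?,low[3]=0,low[4]=2,low[5]=?,low[6]=?,low[7]=4); scc=(scc[0]=?,scc[1]=?,scc[2]=?,scc[3]=?,scc[4]=?,scc[5]=?,scc[6]=?,scc[7]=0)
step 2: low=(low[0]=0,low[1]=1,low[2]=?,low[3]=0,low[4]=2,low[5]=?,low[6]=?,low[7]=4); scc=(scc[0]=?,scc[1]=?,scc[2]=?,scc[3]=?,scc[4]=?,scc[5]=?,scc[6]=?,scc[7]=0)
step 3: low=(low[0]=0,low[1]=1,low[2]=?,low[3]=0,low[4]=1,low[5]=?,low[6]=5,low[7]=4); scc=(scc[0]=?,scc[1]=?,scc[2]=?,scc[3]=?,scc[4]=?,scc[5]=?,scc[6]=1,scc[7]=0)
step 4: low=(low[0]=0,low[1]=1,low[2]=?,low[3]=0,low[4]=1,low[5]=?,low[6]=5,low[7]=4); scc=(scc[0]=?,scc[1]=?,scc[2]=?,scc[3]=?,scc[4]=?,scc[5]=?,scc[6]=1,scc[7]=0)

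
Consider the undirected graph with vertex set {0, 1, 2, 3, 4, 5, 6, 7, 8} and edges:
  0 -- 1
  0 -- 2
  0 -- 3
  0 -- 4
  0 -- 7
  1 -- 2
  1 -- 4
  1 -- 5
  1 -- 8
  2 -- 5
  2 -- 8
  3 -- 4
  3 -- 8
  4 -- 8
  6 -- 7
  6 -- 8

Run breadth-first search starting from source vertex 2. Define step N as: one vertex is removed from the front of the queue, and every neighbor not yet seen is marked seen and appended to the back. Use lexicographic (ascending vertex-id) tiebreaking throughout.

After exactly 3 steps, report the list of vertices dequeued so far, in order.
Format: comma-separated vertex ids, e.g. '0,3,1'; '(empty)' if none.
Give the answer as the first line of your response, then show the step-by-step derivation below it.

2,0,1

step 1: dequeue 2; queue=[0,1,5,8]; order=2
step 2: dequeue 0; queue=[1,5,8,3,4,7]; order=2,0
step 3: dequeue 1; queue=[5,8,3,4,7]; order=2,0,1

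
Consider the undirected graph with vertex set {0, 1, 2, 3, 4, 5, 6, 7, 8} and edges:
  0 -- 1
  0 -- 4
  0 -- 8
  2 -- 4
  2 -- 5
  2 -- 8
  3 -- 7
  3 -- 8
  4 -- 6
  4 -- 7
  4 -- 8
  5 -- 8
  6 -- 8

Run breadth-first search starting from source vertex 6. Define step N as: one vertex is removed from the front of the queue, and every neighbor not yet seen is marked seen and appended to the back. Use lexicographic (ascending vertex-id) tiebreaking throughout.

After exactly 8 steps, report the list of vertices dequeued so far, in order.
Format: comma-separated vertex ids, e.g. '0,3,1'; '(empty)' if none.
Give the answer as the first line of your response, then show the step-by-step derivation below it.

6,4,8,0,2,7,3,5

step 1: dequeue 6; queue=[4,8]; order=6
step 2: dequeue 4; queue=[8,0,2,7]; order=6,4
step 3: dequeue 8; queue=[0,2,7,3,5]; order=6,4,8
step 4: dequeue 0; queue=[2,7,3,5,1]; order=6,4,8,0
step 5: dequeue 2; queue=[7,3,5,1]; order=6,4,8,0,2
step 6: dequeue 7; queue=[3,5,1]; order=6,4,8,0,2,7
step 7: dequeue 3; queue=[5,1]; order=6,4,8,0,2,7,3
step 8: dequeue 5; queue=[1]; order=6,4,8,0,2,7,3,5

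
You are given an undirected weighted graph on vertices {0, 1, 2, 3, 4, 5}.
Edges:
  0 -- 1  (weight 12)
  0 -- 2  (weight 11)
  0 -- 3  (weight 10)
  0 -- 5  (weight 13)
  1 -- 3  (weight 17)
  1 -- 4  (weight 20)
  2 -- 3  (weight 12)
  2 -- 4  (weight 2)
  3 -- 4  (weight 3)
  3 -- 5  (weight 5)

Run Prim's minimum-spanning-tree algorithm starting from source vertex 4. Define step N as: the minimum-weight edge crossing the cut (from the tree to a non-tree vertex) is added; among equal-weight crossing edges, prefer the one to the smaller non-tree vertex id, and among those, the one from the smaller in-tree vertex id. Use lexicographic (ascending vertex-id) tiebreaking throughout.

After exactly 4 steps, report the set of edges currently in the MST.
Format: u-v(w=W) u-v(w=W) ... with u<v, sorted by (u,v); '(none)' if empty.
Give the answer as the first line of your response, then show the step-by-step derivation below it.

0-3(w=10) 2-4(w=2) 3-4(w=3) 3-5(w=5)

step 1: add edge 2-4 (w=2); MST = {2-4(w=2)}
step 2: add edge 3-4 (w=3); MST = {2-4(w=2) 3-4(w=3)}
step 3: add edge 3-5 (w=5); MST = {2-4(w=2) 3-4(w=3) 3-5(w=5)}
step 4: add edge 0-3 (w=10); MST = {0-3(w=10) 2-4(w=2) 3-4(w=3) 3-5(w=5)}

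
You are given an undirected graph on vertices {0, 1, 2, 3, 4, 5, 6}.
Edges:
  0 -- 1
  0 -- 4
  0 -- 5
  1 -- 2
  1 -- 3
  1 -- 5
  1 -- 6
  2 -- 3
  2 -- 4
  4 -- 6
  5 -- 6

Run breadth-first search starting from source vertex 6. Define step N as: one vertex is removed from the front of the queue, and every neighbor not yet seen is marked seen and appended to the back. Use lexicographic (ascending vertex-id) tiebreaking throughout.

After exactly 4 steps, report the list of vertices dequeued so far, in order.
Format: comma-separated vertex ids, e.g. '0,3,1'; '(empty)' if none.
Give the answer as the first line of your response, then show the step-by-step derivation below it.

6,1,4,5

step 1: dequeue 6; queue=[1,4,5]; order=6
step 2: dequeue 1; queue=[4,5,0,2,3]; order=6,1
step 3: dequeue 4; queue=[5,0,2,3]; order=6,1,4
step 4: dequeue 5; queue=[0,2,3]; order=6,1,4,5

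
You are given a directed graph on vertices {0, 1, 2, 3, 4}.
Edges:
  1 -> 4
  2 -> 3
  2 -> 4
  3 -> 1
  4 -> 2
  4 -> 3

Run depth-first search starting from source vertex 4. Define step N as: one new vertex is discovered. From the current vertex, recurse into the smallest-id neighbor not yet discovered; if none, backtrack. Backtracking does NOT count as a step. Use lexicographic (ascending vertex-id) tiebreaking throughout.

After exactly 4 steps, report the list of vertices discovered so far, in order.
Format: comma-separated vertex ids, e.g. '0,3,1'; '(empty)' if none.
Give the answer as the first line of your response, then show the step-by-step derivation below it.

4,2,3,1

step 1: discover 4; path=4; order=4
step 2: discover 2; path=4>2; order=4,2
step 3: discover 3; path=4>2>3; order=4,2,3
step 4: discover 1; path=4>2>3>1; order=4,2,3,1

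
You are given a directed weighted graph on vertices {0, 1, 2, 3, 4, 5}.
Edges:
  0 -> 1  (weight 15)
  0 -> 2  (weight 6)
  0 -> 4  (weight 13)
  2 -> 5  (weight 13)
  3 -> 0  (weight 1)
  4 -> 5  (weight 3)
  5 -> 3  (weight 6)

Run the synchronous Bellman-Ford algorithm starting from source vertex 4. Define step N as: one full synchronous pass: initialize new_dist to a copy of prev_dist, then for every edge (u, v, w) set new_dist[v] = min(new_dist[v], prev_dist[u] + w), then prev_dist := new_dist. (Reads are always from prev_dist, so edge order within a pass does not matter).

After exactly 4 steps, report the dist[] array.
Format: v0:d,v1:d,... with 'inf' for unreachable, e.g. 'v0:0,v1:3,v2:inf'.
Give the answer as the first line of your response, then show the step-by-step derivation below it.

v0:10,v1:25,v2:16,v3:9,v4:0,v5:3

step 1: dist = v0:inf,v1:inf,v2:inf,v3:inf,v4:0,v5:3
step 2: dist = v0:inf,v1:inf,v2:inf,v3:9,v4:0,v5:3
step 3: dist = v0:10,v1:inf,v2:inf,v3:9,v4:0,v5:3
step 4: dist = v0:10,v1:25,v2:16,v3:9,v4:0,v5:3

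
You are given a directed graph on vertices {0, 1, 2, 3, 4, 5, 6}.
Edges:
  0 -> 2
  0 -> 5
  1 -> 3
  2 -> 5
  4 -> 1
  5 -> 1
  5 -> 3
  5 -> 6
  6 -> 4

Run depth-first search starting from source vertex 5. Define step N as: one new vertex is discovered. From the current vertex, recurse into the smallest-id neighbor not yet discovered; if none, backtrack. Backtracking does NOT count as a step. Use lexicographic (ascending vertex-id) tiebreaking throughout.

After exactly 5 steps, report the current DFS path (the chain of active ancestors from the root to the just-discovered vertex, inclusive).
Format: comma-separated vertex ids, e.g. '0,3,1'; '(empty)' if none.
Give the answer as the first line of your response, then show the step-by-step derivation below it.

5,6,4

step 1: discover 5; path=5; order=5
step 2: discover 1; path=5>1; order=5,1
step 3: discover 3; path=5>1>3; order=5,1,3
step 4: discover 6; path=5>6; order=5,1,3,6
step 5: discover 4; path=5>6>4; order=5,1,3,6,4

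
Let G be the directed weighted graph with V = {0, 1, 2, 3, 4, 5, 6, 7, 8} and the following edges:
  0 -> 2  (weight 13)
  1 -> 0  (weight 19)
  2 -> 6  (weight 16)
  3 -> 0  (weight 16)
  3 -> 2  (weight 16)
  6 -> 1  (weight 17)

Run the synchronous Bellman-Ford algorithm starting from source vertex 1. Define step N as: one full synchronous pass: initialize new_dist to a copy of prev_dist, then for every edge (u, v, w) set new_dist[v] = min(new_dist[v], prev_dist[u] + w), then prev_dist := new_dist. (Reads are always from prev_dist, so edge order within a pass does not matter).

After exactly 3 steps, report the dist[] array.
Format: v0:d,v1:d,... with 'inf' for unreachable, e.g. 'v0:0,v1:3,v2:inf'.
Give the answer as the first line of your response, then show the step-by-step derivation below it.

v0:19,v1:0,v2:32,v3:inf,v4:inf,v5:inf,v6:48,v7:inf,v8:inf

step 1: dist = v0:19,v1:0,v2:inf,v3:inf,v4:inf,v5:inf,v6:inf,v7:inf,v8:inf
step 2: dist = v0:19,v1:0,v2:32,v3:inf,v4:inf,v5:inf,v6:inf,v7:inf,v8:inf
step 3: dist = v0:19,v1:0,v2:32,v3:inf,v4:inf,v5:inf,v6:48,v7:inf,v8:inf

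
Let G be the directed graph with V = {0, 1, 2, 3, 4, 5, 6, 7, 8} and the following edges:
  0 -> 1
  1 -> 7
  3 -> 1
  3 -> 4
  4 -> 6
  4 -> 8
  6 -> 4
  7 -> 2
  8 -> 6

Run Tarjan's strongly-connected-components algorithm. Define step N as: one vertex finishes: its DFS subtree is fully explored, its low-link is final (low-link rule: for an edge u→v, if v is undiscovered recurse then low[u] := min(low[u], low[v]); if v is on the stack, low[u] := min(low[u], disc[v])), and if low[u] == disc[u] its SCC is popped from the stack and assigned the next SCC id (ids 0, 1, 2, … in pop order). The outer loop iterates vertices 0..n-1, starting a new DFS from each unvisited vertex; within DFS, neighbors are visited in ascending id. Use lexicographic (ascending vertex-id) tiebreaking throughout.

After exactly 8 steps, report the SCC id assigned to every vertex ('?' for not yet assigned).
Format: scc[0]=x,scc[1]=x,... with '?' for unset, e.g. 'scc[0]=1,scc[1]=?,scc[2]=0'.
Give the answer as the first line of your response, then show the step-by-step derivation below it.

scc[0]=3,scc[1]=2,scc[2]=0,scc[3]=5,scc[4]=4,scc[5]=?,scc[6]=4,scc[7]=1,scc[8]=4

step 1: low=(low[0]=0,low[1]=1,low[2]=3,low[3]=?,low[4]=?,low[5]=?,low[6]=?,low[7]=2,low[8]=?); scc=(scc[0]=?,scc[1]=?,scc[2]=0,scc[3]=?,scc[4]=?,scc[5]=?,scc[6]=?,scc[7]=?,scc[8]=?)
step 2: low=(low[0]=0,low[1]=1,low[2]=3,low[3]=?,low[4]=?,low[5]=?,low[6]=?,low[7]=2,low[8]=?); scc=(scc[0]=?,scc[1]=?,scc[2]=0,scc[3]=?,scc[4]=?,scc[5]=?,scc[6]=?,scc[7]=1,scc[8]=?)
step 3: low=(low[0]=0,low[1]=1,low[2]=3,low[3]=?,low[4]=?,low[5]=?,low[6]=?,low[7]=2,low[8]=?); scc=(scc[0]=?,scc[1]=2,scc[2]=0,scc[3]=?,scc[4]=?,scc[5]=?,scc[6]=?,scc[7]=1,scc[8]=?)
step 4: low=(low[0]=0,low[1]=1,low[2]=3,low[3]=?,low[4]=?,low[5]=?,low[6]=?,low[7]=2,low[8]=?); scc=(scc[0]=3,scc[1]=2,scc[2]=0,scc[3]=?,scc[4]=?,scc[5]=?,scc[6]=?,scc[7]=1,scc[8]=?)
step 5: low=(low[0]=0,low[1]=1,low[2]=3,low[3]=4,low[4]=5,low[5]=?,low[6]=5,low[7]=2,low[8]=?); scc=(scc[0]=3,scc[1]=2,scc[2]=0,scc[3]=?,scc[4]=?,scc[5]=?,scc[6]=?,scc[7]=1,scc[8]=?)
step 6: low=(low[0]=0,low[1]=1,low[2]=3,low[3]=4,low[4]=5,low[5]=?,low[6]=5,low[7]=2,low[8]=6); scc=(scc[0]=3,scc[1]=2,scc[2]=0,scc[3]=?,scc[4]=?,scc[5]=?,scc[6]=?,scc[7]=1,scc[8]=?)
step 7: low=(low[0]=0,low[1]=1,low[2]=3,low[3]=4,low[4]=5,low[5]=?,low[6]=5,low[7]=2,low[8]=6); scc=(scc[0]=3,scc[1]=2,scc[2]=0,scc[3]=?,scc[4]=4,scc[5]=?,scc[6]=4,scc[7]=1,scc[8]=4)
step 8: low=(low[0]=0,low[1]=1,low[2]=3,low[3]=4,low[4]=5,low[5]=?,low[6]=5,low[7]=2,low[8]=6); scc=(scc[0]=3,scc[1]=2,scc[2]=0,scc[3]=5,scc[4]=4,scc[5]=?,scc[6]=4,scc[7]=1,scc[8]=4)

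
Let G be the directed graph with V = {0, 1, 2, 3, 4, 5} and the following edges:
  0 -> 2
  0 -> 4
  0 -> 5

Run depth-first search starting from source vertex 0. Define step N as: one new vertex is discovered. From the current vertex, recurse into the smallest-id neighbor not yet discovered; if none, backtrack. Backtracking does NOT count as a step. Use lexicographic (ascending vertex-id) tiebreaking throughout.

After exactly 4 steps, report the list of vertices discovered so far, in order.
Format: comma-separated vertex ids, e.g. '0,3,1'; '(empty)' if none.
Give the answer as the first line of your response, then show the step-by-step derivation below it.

0,2,4,5

step 1: discover 0; path=0; order=0
step 2: discover 2; path=0>2; order=0,2
step 3: discover 4; path=0>4; order=0,2,4
step 4: discover 5; path=0>5; order=0,2,4,5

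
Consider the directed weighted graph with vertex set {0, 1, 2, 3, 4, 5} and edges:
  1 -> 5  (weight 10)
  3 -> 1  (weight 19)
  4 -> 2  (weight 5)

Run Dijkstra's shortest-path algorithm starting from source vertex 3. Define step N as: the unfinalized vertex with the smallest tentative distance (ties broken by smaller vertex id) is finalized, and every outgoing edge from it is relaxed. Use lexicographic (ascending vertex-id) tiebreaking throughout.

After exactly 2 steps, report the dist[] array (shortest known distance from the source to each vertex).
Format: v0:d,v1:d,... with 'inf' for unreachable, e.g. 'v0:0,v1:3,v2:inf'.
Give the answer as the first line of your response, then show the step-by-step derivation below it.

v0:inf,v1:19,v2:inf,v3:0,v4:inf,v5:29

step 1: dist = v0:inf,v1:19,v2:inf,v3:0,v4:inf,v5:inf
step 2: dist = v0:inf,v1:19,v2:inf,v3:0,v4:inf,v5:29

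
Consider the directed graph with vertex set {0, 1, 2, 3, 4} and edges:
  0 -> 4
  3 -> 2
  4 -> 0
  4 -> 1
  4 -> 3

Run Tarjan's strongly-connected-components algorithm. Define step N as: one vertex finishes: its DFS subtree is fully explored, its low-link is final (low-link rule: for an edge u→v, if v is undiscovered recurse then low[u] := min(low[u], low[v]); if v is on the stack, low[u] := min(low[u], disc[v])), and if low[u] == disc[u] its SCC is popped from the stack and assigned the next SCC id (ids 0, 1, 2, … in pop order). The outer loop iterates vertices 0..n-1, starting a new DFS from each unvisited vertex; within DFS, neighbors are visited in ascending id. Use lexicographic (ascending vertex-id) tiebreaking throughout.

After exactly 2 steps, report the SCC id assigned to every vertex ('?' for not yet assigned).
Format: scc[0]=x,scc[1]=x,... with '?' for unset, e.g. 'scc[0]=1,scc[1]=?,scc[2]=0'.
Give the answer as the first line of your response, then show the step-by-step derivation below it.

scc[0]=?,scc[1]=0,scc[2]=1,scc[3]=?,scc[4]=?

step 1: low=(low[0]=0,low[1]=2,low[2]=?,low[3]=?,low[4]=0); scc=(scc[0]=?,scc[1]=0,scc[2]=?,scc[3]=?,scc[4]=?)
step 2: low=(low[0]=0,low[1]=2,low[2]=4,low[3]=3,low[4]=0); scc=(scc[0]=?,scc[1]=0,scc[2]=1,scc[3]=?,scc[4]=?)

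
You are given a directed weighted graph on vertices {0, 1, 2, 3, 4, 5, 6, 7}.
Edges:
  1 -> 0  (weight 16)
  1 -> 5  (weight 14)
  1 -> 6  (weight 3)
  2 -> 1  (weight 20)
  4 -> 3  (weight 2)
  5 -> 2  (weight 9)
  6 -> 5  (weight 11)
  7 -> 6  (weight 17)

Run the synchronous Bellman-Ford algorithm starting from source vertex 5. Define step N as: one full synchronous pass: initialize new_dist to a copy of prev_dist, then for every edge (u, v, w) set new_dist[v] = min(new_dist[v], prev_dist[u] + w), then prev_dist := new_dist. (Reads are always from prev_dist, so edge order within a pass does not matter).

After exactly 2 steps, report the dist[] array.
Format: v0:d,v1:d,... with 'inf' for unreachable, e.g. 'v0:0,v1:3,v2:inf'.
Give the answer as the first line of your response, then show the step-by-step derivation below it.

v0:inf,v1:29,v2:9,v3:inf,v4:inf,v5:0,v6:inf,v7:inf

step 1: dist = v0:inf,v1:inf,v2:9,v3:inf,v4:inf,v5:0,v6:inf,v7:inf
step 2: dist = v0:inf,v1:29,v2:9,v3:inf,v4:inf,v5:0,v6:inf,v7:inf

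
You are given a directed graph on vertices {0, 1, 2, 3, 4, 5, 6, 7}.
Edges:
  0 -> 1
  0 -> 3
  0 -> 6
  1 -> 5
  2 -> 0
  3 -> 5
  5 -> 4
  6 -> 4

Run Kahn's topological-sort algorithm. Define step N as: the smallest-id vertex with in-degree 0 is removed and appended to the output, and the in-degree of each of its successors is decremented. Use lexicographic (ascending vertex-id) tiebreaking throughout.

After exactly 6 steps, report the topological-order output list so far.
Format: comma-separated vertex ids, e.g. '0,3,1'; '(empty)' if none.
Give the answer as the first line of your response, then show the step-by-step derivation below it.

2,0,1,3,5,6

step 1: output 2; order=[2]; indeg=(0,1,0,1,2,2,1,0)
step 2: output 0; order=[2,0]; indeg=(0,0,0,0,2,2,0,0)
step 3: output 1; order=[2,0,1]; indeg=(0,0,0,0,2,1,0,0)
step 4: output 3; order=[2,0,1,3]; indeg=(0,0,0,0,2,0,0,0)
step 5: output 5; order=[2,0,1,3,5]; indeg=(0,0,0,0,1,0,0,0)
step 6: output 6; order=[2,0,1,3,5,6]; indeg=(0,0,0,0,0,0,0,0)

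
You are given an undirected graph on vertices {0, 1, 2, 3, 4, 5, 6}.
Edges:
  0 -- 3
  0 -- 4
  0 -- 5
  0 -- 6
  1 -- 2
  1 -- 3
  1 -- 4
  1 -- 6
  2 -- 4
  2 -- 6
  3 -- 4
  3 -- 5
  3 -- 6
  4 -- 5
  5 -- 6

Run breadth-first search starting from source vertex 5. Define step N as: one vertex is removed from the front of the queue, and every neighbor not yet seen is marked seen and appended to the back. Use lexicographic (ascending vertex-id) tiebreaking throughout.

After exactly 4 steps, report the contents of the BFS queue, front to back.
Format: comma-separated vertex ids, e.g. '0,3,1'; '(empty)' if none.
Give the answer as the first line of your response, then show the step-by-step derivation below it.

6,1,2

step 1: dequeue 5; queue=[0,3,4,6]; order=5
step 2: dequeue 0; queue=[3,4,6]; order=5,0
step 3: dequeue 3; queue=[4,6,1]; order=5,0,3
step 4: dequeue 4; queue=[6,1,2]; order=5,0,3,4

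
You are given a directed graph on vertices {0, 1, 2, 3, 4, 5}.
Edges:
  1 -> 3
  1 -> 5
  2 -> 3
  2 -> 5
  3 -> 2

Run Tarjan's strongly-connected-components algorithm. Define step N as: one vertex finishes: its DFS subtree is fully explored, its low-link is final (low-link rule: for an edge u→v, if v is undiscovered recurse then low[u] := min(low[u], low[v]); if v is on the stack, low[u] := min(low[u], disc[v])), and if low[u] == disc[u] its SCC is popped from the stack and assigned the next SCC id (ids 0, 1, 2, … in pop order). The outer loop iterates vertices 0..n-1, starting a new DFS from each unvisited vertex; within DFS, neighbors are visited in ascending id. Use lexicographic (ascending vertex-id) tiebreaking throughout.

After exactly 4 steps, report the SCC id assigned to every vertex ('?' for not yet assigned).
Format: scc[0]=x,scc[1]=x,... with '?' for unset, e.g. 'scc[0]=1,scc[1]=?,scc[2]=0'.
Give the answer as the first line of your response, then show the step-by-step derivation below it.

scc[0]=0,scc[1]=?,scc[2]=2,scc[3]=2,scc[4]=?,scc[5]=1

step 1: low=(low[0]=0,low[1]=?,low[2]=?,low[3]=?,low[4]=?,low[5]=?); scc=(scc[0]=0,scc[1]=?,scc[2]=?,scc[3]=?,scc[4]=?,scc[5]=?)
step 2: low=(low[0]=0,low[1]=1,low[2]=2,low[3]=2,low[4]=?,low[5]=4); scc=(scc[0]=0,scc[1]=?,scc[2]=?,scc[3]=?,scc[4]=?,scc[5]=1)
step 3: low=(low[0]=0,low[1]=1,low[2]=2,low[3]=2,low[4]=?,low[5]=4); scc=(scc[0]=0,scc[1]=?,scc[2]=?,scc[3]=?,scc[4]=?,scc[5]=1)
step 4: low=(low[0]=0,low[1]=1,low[2]=2,low[3]=2,low[4]=?,low[5]=4); scc=(scc[0]=0,scc[1]=?,scc[2]=2,scc[3]=2,scc[4]=?,scc[5]=1)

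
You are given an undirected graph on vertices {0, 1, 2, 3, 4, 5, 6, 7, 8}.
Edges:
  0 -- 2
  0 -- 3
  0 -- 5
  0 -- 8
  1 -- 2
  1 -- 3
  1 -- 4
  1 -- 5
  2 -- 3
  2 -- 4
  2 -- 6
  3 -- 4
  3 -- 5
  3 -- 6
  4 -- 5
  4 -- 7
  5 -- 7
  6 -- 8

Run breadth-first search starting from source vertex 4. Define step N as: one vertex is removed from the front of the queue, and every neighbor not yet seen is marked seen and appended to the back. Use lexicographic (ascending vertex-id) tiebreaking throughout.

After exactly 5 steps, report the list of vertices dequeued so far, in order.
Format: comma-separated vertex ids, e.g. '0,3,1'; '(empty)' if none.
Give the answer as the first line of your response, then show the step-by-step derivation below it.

4,1,2,3,5

step 1: dequeue 4; queue=[1,2,3,5,7]; order=4
step 2: dequeue 1; queue=[2,3,5,7]; order=4,1
step 3: dequeue 2; queue=[3,5,7,0,6]; order=4,1,2
step 4: dequeue 3; queue=[5,7,0,6]; order=4,1,2,3
step 5: dequeue 5; queue=[7,0,6]; order=4,1,2,3,5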